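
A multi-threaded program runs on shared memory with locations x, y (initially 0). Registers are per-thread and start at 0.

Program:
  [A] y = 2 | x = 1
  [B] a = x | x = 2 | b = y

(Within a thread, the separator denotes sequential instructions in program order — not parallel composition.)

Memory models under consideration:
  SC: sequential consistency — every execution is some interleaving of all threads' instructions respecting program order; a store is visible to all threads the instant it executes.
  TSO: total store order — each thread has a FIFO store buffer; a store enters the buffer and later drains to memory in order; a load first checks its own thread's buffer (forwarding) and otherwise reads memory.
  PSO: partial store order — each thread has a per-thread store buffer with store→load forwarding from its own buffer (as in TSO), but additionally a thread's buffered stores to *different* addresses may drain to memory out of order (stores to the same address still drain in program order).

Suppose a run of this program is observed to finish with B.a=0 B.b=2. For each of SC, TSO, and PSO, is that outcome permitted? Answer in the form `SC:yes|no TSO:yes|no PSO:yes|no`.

SC:yes TSO:yes PSO:yes

outcome vector order: (B.a,B.b)
under SC → 0/0 0/2 1/2
under TSO → 0/0 0/2 1/2
under PSO → 0/0 0/2 1/0 1/2
target 0/2 ∈ {SC,TSO,PSO}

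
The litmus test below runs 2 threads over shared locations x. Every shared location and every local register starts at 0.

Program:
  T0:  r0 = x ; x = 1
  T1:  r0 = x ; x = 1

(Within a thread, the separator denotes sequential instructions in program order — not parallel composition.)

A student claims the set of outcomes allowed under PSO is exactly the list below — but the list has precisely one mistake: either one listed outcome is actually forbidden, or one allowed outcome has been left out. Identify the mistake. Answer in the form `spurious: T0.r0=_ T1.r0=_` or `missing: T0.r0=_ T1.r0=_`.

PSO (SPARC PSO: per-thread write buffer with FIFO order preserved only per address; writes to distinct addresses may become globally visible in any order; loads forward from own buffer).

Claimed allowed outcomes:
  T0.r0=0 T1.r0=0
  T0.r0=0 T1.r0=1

outcome vector order: (T0.r0,T1.r0)
PSO: 3 outcomes — {0/0; 0/1; 1/0}
PSO∖claimed = {1/0}

missing: T0.r0=1 T1.r0=0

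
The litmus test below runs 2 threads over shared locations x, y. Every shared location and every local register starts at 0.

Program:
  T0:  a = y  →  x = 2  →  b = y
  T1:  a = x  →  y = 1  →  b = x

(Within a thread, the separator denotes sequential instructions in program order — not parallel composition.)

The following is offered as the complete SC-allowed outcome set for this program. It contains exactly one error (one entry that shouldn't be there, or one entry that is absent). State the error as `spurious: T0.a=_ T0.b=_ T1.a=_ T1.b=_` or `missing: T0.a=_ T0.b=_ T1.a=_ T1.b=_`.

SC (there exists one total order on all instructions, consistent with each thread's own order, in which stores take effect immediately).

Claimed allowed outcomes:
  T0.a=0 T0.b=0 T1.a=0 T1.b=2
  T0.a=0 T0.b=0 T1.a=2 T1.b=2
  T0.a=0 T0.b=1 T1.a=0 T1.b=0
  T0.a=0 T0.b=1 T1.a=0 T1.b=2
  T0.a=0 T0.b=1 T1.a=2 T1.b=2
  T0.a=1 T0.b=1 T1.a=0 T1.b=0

missing: T0.a=1 T0.b=1 T1.a=0 T1.b=2

outcome vector order: (T0.a,T0.b,T1.a,T1.b)
SC: 7 outcomes — {(0,0,0,2) (0,0,2,2) (0,1,0,0) (0,1,0,2) (0,1,2,2) (1,1,0,0) (1,1,0,2)}
SC∖claimed = {(1,1,0,2)}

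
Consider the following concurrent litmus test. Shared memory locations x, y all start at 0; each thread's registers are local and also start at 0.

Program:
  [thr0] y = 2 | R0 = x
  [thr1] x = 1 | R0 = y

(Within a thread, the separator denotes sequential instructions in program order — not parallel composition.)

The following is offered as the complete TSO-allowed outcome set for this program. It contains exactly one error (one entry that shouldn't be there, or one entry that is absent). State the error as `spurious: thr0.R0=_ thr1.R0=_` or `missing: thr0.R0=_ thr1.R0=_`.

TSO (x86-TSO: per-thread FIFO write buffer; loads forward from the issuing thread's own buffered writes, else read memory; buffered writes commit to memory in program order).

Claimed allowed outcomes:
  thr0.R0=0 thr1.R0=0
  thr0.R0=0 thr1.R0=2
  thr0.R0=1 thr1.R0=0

missing: thr0.R0=1 thr1.R0=2

outcome vector order: (thr0.R0,thr1.R0)
under TSO → 0/0; 0/2; 1/0; 1/2
TSO∖claimed = {1/2}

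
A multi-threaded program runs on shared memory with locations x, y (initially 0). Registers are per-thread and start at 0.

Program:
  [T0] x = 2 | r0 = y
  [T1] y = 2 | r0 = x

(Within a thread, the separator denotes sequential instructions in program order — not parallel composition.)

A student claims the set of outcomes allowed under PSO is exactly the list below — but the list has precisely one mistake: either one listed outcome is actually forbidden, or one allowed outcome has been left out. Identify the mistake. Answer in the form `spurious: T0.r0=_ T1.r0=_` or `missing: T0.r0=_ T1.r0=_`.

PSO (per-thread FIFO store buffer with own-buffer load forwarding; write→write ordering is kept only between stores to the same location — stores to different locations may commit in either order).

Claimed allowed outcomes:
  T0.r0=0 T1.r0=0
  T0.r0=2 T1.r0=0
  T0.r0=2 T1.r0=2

missing: T0.r0=0 T1.r0=2

outcome vector order: (T0.r0,T1.r0)
PSO: 4 outcomes — {0/0; 0/2; 2/0; 2/2}
PSO∖claimed = {0/2}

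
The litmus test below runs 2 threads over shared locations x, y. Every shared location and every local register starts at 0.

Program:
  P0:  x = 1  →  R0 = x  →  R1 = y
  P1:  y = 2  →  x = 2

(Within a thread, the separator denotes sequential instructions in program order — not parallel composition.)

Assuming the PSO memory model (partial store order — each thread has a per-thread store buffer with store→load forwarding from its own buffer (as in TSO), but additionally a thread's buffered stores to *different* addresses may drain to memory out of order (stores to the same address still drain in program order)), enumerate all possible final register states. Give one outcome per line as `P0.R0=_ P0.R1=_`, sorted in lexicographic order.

P0.R0=1 P0.R1=0
P0.R0=1 P0.R1=2
P0.R0=2 P0.R1=0
P0.R0=2 P0.R1=2

outcome vector order: (P0.R0,P0.R1)
|PSO outcomes| = 4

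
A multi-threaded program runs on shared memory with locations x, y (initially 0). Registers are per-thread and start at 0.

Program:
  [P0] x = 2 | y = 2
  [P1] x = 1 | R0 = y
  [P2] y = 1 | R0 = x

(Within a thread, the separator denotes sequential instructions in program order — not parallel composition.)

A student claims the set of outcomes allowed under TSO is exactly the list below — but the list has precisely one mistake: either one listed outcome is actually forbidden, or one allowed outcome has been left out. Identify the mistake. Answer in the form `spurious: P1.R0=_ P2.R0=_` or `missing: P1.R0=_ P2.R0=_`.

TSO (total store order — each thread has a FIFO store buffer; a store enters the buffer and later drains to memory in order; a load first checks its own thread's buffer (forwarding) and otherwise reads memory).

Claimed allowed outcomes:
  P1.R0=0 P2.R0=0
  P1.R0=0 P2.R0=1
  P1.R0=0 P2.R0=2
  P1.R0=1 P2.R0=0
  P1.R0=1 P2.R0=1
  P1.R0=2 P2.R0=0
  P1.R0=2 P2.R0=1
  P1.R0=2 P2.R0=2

outcome vector order: (P1.R0,P2.R0)
TSO: 9 outcomes — {0/0, 0/1, 0/2, 1/0, 1/1, 1/2, 2/0, 2/1, 2/2}
TSO∖claimed = {1/2}

missing: P1.R0=1 P2.R0=2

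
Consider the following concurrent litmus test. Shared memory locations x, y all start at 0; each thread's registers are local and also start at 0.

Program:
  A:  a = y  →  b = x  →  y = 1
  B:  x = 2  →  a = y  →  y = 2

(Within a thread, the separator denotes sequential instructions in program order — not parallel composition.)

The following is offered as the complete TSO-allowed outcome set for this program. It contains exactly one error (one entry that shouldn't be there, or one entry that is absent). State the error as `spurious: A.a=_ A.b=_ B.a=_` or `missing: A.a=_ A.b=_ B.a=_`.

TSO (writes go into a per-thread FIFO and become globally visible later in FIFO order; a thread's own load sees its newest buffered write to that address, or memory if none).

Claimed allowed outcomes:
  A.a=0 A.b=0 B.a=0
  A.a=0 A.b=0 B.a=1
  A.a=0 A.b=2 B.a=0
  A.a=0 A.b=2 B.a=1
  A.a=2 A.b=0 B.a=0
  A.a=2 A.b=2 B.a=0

outcome vector order: (A.a,A.b,B.a)
TSO: 5 outcomes — {0/0/0, 0/0/1, 0/2/0, 0/2/1, 2/2/0}
claimed∖TSO = {2/0/0}

spurious: A.a=2 A.b=0 B.a=0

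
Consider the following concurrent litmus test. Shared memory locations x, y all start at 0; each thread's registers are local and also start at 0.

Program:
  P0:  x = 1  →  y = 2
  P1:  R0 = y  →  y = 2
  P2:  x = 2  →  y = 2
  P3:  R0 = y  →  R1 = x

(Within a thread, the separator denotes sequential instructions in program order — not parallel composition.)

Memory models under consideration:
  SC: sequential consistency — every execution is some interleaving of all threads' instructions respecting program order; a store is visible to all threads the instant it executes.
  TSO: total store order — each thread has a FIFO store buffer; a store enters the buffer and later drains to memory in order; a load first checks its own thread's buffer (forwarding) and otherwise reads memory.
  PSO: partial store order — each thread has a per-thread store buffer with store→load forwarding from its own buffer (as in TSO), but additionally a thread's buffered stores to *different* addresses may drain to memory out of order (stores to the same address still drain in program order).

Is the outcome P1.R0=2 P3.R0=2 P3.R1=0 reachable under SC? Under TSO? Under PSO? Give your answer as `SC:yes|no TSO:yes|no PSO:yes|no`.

outcome vector order: (P1.R0,P3.R0,P3.R1)
SC: 11 outcomes — {000 001 002 020 021 022 200 201 202 221 222}
TSO: 11 outcomes — {000 001 002 020 021 022 200 201 202 221 222}
PSO: 12 outcomes — {000 001 002 020 021 022 200 201 202 220 221 222}
target 220 ∈ {PSO}

SC:no TSO:no PSO:yes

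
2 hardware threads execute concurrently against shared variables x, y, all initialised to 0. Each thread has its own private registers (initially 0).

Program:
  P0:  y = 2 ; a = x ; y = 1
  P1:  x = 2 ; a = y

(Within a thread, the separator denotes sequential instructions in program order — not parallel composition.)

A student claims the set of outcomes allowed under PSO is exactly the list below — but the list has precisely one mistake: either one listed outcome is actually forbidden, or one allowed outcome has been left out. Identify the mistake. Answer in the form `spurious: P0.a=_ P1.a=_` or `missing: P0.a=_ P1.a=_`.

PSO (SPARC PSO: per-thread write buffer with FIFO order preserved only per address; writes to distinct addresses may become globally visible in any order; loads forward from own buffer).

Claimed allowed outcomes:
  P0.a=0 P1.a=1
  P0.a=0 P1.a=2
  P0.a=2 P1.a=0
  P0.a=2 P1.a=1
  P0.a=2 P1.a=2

missing: P0.a=0 P1.a=0

outcome vector order: (P0.a,P1.a)
[PSO] allowed = {<0 0> <0 1> <0 2> <2 0> <2 1> <2 2>}
PSO∖claimed = {<0 0>}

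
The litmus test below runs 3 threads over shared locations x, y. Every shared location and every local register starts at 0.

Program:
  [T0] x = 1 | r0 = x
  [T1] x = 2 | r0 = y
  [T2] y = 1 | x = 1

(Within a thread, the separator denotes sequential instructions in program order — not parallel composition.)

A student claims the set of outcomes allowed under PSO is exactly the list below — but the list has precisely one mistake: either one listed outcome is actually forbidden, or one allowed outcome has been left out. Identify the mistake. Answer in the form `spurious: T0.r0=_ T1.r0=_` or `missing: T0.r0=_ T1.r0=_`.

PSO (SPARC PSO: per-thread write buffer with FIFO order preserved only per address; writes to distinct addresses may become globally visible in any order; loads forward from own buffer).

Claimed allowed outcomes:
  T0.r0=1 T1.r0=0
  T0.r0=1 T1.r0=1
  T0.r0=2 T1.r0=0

outcome vector order: (T0.r0,T1.r0)
PSO: 4 outcomes — {1/0, 1/1, 2/0, 2/1}
PSO∖claimed = {2/1}

missing: T0.r0=2 T1.r0=1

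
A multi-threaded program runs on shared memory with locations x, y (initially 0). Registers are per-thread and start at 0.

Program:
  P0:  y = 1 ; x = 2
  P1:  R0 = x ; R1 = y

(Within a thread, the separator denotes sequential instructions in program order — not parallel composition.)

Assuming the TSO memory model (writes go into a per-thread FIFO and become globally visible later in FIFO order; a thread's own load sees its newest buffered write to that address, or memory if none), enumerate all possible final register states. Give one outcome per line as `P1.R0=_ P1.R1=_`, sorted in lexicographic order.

P1.R0=0 P1.R1=0
P1.R0=0 P1.R1=1
P1.R0=2 P1.R1=1

outcome vector order: (P1.R0,P1.R1)
|TSO outcomes| = 3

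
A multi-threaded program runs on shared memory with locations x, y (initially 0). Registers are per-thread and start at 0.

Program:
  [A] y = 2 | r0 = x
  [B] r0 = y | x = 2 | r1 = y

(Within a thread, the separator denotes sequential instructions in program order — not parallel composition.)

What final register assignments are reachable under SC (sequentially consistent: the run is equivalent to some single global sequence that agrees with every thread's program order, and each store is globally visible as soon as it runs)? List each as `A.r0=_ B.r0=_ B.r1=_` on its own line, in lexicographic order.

A.r0=0 B.r0=0 B.r1=2
A.r0=0 B.r0=2 B.r1=2
A.r0=2 B.r0=0 B.r1=0
A.r0=2 B.r0=0 B.r1=2
A.r0=2 B.r0=2 B.r1=2

outcome vector order: (A.r0,B.r0,B.r1)
|SC outcomes| = 5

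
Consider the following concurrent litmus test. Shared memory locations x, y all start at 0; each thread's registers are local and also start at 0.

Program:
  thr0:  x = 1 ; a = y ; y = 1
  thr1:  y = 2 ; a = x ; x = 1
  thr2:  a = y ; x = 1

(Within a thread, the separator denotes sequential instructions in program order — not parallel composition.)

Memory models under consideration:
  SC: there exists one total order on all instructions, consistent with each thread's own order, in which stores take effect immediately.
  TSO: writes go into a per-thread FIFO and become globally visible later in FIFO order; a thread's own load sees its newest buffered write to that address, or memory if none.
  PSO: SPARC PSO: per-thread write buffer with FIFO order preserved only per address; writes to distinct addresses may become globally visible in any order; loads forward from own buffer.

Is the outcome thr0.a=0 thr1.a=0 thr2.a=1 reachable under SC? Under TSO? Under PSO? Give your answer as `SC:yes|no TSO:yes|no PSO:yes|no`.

SC:no TSO:yes PSO:yes

outcome vector order: (thr0.a,thr1.a,thr2.a)
under SC → 010, 011, 012, 200, 201, 202, 210, 211, 212
under TSO → 000, 001, 002, 010, 011, 012, 200, 201, 202, 210, 211, 212
under PSO → 000, 001, 002, 010, 011, 012, 200, 201, 202, 210, 211, 212
target 001 ∈ {TSO,PSO}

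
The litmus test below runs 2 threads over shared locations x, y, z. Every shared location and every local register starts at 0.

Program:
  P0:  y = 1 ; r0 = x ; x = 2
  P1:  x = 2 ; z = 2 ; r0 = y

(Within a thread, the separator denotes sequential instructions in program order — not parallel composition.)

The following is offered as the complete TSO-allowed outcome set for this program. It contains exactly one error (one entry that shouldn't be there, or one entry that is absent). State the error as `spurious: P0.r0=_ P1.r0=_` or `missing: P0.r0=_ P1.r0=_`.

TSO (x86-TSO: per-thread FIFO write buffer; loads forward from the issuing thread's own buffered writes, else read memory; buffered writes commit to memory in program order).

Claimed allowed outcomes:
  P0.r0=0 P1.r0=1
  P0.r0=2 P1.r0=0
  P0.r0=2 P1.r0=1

outcome vector order: (P0.r0,P1.r0)
TSO: 4 outcomes — {00; 01; 20; 21}
TSO∖claimed = {00}

missing: P0.r0=0 P1.r0=0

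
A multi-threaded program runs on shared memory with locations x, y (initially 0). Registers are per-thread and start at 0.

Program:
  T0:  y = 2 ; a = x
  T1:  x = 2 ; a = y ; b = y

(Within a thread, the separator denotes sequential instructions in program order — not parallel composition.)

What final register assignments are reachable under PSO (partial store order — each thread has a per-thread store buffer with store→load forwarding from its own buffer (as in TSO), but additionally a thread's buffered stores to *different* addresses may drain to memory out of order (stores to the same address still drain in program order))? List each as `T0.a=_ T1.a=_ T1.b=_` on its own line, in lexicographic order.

outcome vector order: (T0.a,T1.a,T1.b)
|PSO outcomes| = 6

T0.a=0 T1.a=0 T1.b=0
T0.a=0 T1.a=0 T1.b=2
T0.a=0 T1.a=2 T1.b=2
T0.a=2 T1.a=0 T1.b=0
T0.a=2 T1.a=0 T1.b=2
T0.a=2 T1.a=2 T1.b=2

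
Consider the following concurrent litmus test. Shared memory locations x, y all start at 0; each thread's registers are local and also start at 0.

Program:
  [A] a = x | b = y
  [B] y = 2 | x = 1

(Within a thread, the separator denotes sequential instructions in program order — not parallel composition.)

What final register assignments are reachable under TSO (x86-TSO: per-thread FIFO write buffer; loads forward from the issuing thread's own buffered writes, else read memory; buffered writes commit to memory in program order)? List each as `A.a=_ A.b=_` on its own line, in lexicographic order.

outcome vector order: (A.a,A.b)
|TSO outcomes| = 3

A.a=0 A.b=0
A.a=0 A.b=2
A.a=1 A.b=2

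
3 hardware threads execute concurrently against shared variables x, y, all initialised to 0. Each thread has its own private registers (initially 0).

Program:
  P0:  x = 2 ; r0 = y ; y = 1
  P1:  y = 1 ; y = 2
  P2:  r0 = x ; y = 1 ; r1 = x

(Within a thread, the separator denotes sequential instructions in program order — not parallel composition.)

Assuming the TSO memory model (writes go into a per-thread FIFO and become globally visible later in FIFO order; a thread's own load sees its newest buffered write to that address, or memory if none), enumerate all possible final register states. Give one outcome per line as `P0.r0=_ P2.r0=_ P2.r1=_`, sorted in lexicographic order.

outcome vector order: (P0.r0,P2.r0,P2.r1)
|TSO outcomes| = 9

P0.r0=0 P2.r0=0 P2.r1=0
P0.r0=0 P2.r0=0 P2.r1=2
P0.r0=0 P2.r0=2 P2.r1=2
P0.r0=1 P2.r0=0 P2.r1=0
P0.r0=1 P2.r0=0 P2.r1=2
P0.r0=1 P2.r0=2 P2.r1=2
P0.r0=2 P2.r0=0 P2.r1=0
P0.r0=2 P2.r0=0 P2.r1=2
P0.r0=2 P2.r0=2 P2.r1=2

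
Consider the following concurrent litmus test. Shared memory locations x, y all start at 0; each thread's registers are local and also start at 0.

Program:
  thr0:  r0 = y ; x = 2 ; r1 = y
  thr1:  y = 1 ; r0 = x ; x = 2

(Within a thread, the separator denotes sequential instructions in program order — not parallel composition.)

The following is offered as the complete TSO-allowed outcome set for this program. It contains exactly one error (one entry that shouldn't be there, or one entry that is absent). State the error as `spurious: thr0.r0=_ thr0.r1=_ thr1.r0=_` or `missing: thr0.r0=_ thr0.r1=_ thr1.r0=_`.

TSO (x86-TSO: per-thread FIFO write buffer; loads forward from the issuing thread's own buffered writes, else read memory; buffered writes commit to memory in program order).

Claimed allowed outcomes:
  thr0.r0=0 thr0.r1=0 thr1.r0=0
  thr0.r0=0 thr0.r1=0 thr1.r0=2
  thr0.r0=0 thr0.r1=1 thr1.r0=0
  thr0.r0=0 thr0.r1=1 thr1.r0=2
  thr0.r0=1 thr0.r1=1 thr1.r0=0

missing: thr0.r0=1 thr0.r1=1 thr1.r0=2

outcome vector order: (thr0.r0,thr0.r1,thr1.r0)
under TSO → 000, 002, 010, 012, 110, 112
TSO∖claimed = {112}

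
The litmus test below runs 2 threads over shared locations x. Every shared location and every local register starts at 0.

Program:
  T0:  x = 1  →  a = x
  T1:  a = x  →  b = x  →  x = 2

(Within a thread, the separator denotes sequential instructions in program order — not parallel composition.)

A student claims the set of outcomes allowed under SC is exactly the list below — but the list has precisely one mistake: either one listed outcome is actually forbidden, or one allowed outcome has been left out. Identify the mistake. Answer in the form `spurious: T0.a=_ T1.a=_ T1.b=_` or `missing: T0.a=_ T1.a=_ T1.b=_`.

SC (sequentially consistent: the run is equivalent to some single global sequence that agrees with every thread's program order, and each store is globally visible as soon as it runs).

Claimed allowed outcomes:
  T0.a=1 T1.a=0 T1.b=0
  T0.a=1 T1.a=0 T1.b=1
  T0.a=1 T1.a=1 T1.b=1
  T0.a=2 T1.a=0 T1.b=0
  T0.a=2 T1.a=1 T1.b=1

outcome vector order: (T0.a,T1.a,T1.b)
under SC → 1/0/0 1/0/1 1/1/1 2/0/0 2/0/1 2/1/1
SC∖claimed = {2/0/1}

missing: T0.a=2 T1.a=0 T1.b=1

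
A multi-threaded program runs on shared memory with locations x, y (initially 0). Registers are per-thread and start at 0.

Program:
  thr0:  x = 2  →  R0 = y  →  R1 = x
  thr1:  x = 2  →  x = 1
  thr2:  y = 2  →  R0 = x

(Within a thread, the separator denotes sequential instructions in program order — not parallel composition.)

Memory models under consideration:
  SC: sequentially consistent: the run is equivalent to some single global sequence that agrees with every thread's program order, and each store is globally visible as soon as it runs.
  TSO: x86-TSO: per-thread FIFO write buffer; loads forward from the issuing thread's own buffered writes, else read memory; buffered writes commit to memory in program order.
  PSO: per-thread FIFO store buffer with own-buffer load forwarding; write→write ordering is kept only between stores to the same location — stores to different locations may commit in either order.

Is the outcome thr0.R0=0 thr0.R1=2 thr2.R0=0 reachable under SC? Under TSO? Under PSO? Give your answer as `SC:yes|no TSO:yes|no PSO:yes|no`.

SC:no TSO:yes PSO:yes

outcome vector order: (thr0.R0,thr0.R1,thr2.R0)
SC: 10 outcomes — {0/1/1, 0/1/2, 0/2/1, 0/2/2, 2/1/0, 2/1/1, 2/1/2, 2/2/0, 2/2/1, 2/2/2}
TSO: 12 outcomes — {0/1/0, 0/1/1, 0/1/2, 0/2/0, 0/2/1, 0/2/2, 2/1/0, 2/1/1, 2/1/2, 2/2/0, 2/2/1, 2/2/2}
PSO: 12 outcomes — {0/1/0, 0/1/1, 0/1/2, 0/2/0, 0/2/1, 0/2/2, 2/1/0, 2/1/1, 2/1/2, 2/2/0, 2/2/1, 2/2/2}
target 0/2/0 ∈ {TSO,PSO}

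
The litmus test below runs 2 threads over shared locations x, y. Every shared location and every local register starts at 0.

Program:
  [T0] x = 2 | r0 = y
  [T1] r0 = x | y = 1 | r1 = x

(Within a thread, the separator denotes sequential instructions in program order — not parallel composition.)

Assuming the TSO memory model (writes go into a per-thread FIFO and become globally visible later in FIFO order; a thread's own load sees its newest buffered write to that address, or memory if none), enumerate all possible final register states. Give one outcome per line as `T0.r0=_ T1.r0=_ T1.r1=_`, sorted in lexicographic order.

T0.r0=0 T1.r0=0 T1.r1=0
T0.r0=0 T1.r0=0 T1.r1=2
T0.r0=0 T1.r0=2 T1.r1=2
T0.r0=1 T1.r0=0 T1.r1=0
T0.r0=1 T1.r0=0 T1.r1=2
T0.r0=1 T1.r0=2 T1.r1=2

outcome vector order: (T0.r0,T1.r0,T1.r1)
|TSO outcomes| = 6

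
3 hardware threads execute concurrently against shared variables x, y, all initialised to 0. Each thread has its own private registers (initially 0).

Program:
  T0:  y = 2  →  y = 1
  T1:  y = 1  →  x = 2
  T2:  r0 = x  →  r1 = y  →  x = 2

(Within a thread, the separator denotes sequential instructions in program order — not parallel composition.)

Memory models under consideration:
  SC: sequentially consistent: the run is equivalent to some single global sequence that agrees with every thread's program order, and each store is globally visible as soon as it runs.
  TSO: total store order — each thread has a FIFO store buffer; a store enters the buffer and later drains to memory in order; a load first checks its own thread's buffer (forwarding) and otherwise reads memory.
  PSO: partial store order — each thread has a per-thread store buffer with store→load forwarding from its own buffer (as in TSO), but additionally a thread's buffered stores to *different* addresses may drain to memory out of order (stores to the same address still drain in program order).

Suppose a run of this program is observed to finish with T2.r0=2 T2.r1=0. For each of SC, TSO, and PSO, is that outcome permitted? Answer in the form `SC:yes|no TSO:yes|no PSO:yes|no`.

outcome vector order: (T2.r0,T2.r1)
SC: 5 outcomes — {0/0 0/1 0/2 2/1 2/2}
TSO: 5 outcomes — {0/0 0/1 0/2 2/1 2/2}
PSO: 6 outcomes — {0/0 0/1 0/2 2/0 2/1 2/2}
target 2/0 ∈ {PSO}

SC:no TSO:no PSO:yes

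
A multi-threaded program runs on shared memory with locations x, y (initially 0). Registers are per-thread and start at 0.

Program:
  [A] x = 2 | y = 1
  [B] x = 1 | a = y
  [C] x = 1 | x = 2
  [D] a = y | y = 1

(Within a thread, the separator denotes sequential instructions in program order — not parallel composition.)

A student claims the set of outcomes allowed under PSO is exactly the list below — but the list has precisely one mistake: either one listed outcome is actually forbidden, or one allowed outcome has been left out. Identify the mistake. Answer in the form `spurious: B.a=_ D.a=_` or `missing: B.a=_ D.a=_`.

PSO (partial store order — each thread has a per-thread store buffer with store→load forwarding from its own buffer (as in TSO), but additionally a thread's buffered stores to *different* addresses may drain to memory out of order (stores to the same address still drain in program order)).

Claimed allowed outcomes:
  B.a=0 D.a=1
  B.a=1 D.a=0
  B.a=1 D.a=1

outcome vector order: (B.a,D.a)
PSO: 4 outcomes — {00 01 10 11}
PSO∖claimed = {00}

missing: B.a=0 D.a=0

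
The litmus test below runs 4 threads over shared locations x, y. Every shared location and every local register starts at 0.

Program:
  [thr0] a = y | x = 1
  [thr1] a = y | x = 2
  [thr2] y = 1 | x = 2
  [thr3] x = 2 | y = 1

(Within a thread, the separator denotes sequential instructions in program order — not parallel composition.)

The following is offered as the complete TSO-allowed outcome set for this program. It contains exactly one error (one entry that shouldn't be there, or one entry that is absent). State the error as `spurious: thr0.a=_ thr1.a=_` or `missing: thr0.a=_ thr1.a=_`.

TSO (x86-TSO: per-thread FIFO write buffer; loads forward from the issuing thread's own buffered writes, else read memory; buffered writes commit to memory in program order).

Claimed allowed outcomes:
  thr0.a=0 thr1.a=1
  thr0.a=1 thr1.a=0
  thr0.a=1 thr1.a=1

missing: thr0.a=0 thr1.a=0

outcome vector order: (thr0.a,thr1.a)
TSO: 4 outcomes — {<0 0>, <0 1>, <1 0>, <1 1>}
TSO∖claimed = {<0 0>}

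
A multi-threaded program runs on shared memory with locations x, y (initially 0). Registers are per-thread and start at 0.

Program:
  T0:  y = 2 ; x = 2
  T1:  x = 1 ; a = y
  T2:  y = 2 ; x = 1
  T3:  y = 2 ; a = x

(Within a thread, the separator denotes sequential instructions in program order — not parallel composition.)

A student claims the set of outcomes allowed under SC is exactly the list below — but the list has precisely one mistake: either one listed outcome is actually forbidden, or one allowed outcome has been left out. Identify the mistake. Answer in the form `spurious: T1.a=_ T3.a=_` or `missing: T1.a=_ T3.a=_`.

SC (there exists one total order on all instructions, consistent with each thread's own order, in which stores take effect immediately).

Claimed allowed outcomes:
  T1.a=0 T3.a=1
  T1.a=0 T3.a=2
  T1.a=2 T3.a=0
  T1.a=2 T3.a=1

missing: T1.a=2 T3.a=2

outcome vector order: (T1.a,T3.a)
[SC] allowed = {<0 1>; <0 2>; <2 0>; <2 1>; <2 2>}
SC∖claimed = {<2 2>}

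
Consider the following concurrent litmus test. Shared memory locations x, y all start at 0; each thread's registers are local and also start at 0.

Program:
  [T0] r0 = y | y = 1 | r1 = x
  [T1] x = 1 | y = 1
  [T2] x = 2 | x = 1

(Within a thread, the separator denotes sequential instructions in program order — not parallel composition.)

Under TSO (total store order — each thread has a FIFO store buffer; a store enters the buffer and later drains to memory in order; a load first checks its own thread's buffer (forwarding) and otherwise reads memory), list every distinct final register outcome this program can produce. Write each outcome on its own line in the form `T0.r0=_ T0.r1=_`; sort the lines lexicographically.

outcome vector order: (T0.r0,T0.r1)
|TSO outcomes| = 5

T0.r0=0 T0.r1=0
T0.r0=0 T0.r1=1
T0.r0=0 T0.r1=2
T0.r0=1 T0.r1=1
T0.r0=1 T0.r1=2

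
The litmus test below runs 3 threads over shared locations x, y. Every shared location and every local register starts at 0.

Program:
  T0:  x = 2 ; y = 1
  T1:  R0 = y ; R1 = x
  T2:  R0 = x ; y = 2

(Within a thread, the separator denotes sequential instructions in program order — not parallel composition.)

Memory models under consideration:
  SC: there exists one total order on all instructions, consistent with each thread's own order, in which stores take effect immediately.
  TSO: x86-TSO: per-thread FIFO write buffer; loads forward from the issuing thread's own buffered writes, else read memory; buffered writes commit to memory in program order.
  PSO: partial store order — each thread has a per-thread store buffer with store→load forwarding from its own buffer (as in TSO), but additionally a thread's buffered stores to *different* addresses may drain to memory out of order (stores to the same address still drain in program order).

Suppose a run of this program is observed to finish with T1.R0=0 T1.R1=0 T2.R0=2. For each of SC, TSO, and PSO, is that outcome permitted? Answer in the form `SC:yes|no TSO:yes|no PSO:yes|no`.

outcome vector order: (T1.R0,T1.R1,T2.R0)
under SC → <0 0 0> <0 0 2> <0 2 0> <0 2 2> <1 2 0> <1 2 2> <2 0 0> <2 2 0> <2 2 2>
under TSO → <0 0 0> <0 0 2> <0 2 0> <0 2 2> <1 2 0> <1 2 2> <2 0 0> <2 2 0> <2 2 2>
under PSO → <0 0 0> <0 0 2> <0 2 0> <0 2 2> <1 0 0> <1 0 2> <1 2 0> <1 2 2> <2 0 0> <2 2 0> <2 2 2>
target <0 0 2> ∈ {SC,TSO,PSO}

SC:yes TSO:yes PSO:yes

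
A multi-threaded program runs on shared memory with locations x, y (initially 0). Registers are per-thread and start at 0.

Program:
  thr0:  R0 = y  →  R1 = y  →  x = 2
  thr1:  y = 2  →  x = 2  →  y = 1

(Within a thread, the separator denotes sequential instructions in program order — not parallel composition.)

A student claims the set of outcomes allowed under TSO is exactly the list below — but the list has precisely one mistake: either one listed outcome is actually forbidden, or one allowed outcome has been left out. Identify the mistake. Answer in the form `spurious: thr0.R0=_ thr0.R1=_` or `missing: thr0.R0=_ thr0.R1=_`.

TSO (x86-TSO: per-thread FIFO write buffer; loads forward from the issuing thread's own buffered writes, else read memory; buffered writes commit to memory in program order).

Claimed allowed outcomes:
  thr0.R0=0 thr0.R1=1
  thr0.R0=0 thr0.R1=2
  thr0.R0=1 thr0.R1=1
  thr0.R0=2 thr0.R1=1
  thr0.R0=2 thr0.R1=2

outcome vector order: (thr0.R0,thr0.R1)
TSO: 6 outcomes — {00 01 02 11 21 22}
TSO∖claimed = {00}

missing: thr0.R0=0 thr0.R1=0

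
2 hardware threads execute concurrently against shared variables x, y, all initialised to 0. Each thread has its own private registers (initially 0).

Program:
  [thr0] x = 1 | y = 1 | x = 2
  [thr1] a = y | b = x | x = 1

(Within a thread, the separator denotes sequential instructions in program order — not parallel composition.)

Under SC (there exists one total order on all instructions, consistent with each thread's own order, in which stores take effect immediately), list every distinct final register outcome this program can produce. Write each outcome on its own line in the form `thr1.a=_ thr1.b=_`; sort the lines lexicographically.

outcome vector order: (thr1.a,thr1.b)
|SC outcomes| = 5

thr1.a=0 thr1.b=0
thr1.a=0 thr1.b=1
thr1.a=0 thr1.b=2
thr1.a=1 thr1.b=1
thr1.a=1 thr1.b=2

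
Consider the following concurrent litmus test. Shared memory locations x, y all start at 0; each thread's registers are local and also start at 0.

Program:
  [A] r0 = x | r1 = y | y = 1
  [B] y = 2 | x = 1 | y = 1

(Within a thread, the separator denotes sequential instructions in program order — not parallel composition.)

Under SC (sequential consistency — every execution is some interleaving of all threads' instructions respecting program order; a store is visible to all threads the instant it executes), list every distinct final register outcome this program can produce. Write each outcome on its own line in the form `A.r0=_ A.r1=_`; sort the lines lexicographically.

outcome vector order: (A.r0,A.r1)
|SC outcomes| = 5

A.r0=0 A.r1=0
A.r0=0 A.r1=1
A.r0=0 A.r1=2
A.r0=1 A.r1=1
A.r0=1 A.r1=2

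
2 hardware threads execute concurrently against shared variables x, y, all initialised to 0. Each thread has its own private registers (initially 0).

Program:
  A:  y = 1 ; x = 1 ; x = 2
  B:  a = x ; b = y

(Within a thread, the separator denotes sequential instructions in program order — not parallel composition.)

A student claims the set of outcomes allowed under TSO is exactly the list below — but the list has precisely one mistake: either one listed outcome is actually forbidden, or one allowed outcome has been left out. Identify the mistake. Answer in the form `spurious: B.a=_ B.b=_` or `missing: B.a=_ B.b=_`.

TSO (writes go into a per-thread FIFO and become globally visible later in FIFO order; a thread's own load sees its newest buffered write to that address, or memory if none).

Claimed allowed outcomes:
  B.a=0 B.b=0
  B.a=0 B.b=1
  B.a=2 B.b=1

outcome vector order: (B.a,B.b)
[TSO] allowed = {(0,0); (0,1); (1,1); (2,1)}
TSO∖claimed = {(1,1)}

missing: B.a=1 B.b=1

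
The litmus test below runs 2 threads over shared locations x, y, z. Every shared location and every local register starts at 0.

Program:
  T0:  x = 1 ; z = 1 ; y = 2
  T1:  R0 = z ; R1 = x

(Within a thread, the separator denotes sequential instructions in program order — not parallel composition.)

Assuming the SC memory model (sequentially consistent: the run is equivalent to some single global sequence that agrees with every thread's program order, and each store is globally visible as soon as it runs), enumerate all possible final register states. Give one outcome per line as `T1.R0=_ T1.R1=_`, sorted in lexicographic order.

T1.R0=0 T1.R1=0
T1.R0=0 T1.R1=1
T1.R0=1 T1.R1=1

outcome vector order: (T1.R0,T1.R1)
|SC outcomes| = 3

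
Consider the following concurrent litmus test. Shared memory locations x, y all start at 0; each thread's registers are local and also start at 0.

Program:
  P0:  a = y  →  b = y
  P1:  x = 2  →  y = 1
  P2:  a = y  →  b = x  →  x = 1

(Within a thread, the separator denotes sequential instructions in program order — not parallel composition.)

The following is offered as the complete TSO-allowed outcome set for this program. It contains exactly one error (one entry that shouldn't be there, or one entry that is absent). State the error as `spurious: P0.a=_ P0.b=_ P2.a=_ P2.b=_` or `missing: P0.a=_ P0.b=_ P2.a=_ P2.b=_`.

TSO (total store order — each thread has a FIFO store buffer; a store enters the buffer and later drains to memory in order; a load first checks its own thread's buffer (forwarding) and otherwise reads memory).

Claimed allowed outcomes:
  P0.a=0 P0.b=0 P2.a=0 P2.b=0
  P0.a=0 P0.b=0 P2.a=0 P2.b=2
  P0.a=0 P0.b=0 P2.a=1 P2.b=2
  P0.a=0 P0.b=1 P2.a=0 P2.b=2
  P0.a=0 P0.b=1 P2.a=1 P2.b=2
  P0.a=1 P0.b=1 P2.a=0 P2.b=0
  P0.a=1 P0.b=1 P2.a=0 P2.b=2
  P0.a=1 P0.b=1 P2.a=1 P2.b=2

outcome vector order: (P0.a,P0.b,P2.a,P2.b)
TSO: 9 outcomes — {<0 0 0 0>; <0 0 0 2>; <0 0 1 2>; <0 1 0 0>; <0 1 0 2>; <0 1 1 2>; <1 1 0 0>; <1 1 0 2>; <1 1 1 2>}
TSO∖claimed = {<0 1 0 0>}

missing: P0.a=0 P0.b=1 P2.a=0 P2.b=0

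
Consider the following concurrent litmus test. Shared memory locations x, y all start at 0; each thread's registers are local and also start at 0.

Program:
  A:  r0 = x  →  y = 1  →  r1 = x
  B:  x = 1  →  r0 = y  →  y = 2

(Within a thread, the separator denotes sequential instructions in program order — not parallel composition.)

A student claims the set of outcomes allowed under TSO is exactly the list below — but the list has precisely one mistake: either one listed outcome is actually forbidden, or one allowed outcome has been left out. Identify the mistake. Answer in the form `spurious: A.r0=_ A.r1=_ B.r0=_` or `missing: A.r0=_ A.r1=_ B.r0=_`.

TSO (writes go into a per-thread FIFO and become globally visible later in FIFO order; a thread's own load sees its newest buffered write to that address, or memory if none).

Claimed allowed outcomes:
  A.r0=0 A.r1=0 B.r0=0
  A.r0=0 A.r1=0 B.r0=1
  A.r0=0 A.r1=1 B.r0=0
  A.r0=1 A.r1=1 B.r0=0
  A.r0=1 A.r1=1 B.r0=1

outcome vector order: (A.r0,A.r1,B.r0)
[TSO] allowed = {0/0/0 0/0/1 0/1/0 0/1/1 1/1/0 1/1/1}
TSO∖claimed = {0/1/1}

missing: A.r0=0 A.r1=1 B.r0=1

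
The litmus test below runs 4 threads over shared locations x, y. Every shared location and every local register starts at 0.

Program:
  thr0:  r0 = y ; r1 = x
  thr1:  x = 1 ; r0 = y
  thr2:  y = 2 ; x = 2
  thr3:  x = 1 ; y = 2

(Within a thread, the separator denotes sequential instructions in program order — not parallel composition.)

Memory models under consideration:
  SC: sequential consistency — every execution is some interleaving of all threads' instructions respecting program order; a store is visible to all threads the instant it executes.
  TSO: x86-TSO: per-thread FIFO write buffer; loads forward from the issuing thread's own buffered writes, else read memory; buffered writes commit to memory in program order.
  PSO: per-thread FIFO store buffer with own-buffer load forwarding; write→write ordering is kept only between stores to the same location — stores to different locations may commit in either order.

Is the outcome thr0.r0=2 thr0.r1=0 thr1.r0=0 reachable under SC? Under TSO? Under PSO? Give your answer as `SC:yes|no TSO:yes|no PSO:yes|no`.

SC:no TSO:yes PSO:yes

outcome vector order: (thr0.r0,thr0.r1,thr1.r0)
under SC → 0/0/0; 0/0/2; 0/1/0; 0/1/2; 0/2/0; 0/2/2; 2/0/2; 2/1/0; 2/1/2; 2/2/0; 2/2/2
under TSO → 0/0/0; 0/0/2; 0/1/0; 0/1/2; 0/2/0; 0/2/2; 2/0/0; 2/0/2; 2/1/0; 2/1/2; 2/2/0; 2/2/2
under PSO → 0/0/0; 0/0/2; 0/1/0; 0/1/2; 0/2/0; 0/2/2; 2/0/0; 2/0/2; 2/1/0; 2/1/2; 2/2/0; 2/2/2
target 2/0/0 ∈ {TSO,PSO}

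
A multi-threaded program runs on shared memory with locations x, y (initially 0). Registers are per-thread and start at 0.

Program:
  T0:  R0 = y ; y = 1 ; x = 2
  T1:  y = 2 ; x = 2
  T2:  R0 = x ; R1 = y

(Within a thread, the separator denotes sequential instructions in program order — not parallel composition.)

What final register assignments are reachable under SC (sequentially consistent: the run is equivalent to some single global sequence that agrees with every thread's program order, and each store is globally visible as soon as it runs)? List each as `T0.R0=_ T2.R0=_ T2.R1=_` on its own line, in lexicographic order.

outcome vector order: (T0.R0,T2.R0,T2.R1)
|SC outcomes| = 10

T0.R0=0 T2.R0=0 T2.R1=0
T0.R0=0 T2.R0=0 T2.R1=1
T0.R0=0 T2.R0=0 T2.R1=2
T0.R0=0 T2.R0=2 T2.R1=1
T0.R0=0 T2.R0=2 T2.R1=2
T0.R0=2 T2.R0=0 T2.R1=0
T0.R0=2 T2.R0=0 T2.R1=1
T0.R0=2 T2.R0=0 T2.R1=2
T0.R0=2 T2.R0=2 T2.R1=1
T0.R0=2 T2.R0=2 T2.R1=2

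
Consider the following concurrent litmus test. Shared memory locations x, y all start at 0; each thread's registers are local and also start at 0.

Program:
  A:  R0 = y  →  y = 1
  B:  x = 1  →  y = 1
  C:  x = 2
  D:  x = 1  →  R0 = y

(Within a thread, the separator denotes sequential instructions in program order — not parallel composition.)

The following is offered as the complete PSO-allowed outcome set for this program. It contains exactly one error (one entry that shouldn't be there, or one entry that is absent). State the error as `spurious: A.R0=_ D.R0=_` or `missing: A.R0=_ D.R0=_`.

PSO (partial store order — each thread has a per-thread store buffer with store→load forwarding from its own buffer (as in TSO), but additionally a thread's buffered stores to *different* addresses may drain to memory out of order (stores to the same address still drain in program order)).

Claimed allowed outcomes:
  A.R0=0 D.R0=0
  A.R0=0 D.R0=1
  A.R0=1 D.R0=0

missing: A.R0=1 D.R0=1

outcome vector order: (A.R0,D.R0)
under PSO → 0/0 0/1 1/0 1/1
PSO∖claimed = {1/1}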